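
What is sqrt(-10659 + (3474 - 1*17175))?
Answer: 2*I*sqrt(6090) ≈ 156.08*I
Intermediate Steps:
sqrt(-10659 + (3474 - 1*17175)) = sqrt(-10659 + (3474 - 17175)) = sqrt(-10659 - 13701) = sqrt(-24360) = 2*I*sqrt(6090)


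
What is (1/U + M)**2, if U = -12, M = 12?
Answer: 20449/144 ≈ 142.01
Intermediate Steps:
(1/U + M)**2 = (1/(-12) + 12)**2 = (-1/12 + 12)**2 = (143/12)**2 = 20449/144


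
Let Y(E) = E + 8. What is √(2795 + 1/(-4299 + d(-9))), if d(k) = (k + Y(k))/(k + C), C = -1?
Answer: √51631482882/4298 ≈ 52.868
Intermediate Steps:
Y(E) = 8 + E
d(k) = (8 + 2*k)/(-1 + k) (d(k) = (k + (8 + k))/(k - 1) = (8 + 2*k)/(-1 + k))
√(2795 + 1/(-4299 + d(-9))) = √(2795 + 1/(-4299 + 2*(4 - 9)/(-1 - 9))) = √(2795 + 1/(-4299 + 2*(-5)/(-10))) = √(2795 + 1/(-4299 + 2*(-⅒)*(-5))) = √(2795 + 1/(-4299 + 1)) = √(2795 + 1/(-4298)) = √(2795 - 1/4298) = √(12012909/4298) = √51631482882/4298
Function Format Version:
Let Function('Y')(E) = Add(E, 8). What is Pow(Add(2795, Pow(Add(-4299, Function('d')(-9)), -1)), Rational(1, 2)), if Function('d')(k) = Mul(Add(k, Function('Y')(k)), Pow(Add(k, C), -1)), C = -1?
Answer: Mul(Rational(1, 4298), Pow(51631482882, Rational(1, 2))) ≈ 52.868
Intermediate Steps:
Function('Y')(E) = Add(8, E)
Function('d')(k) = Mul(Pow(Add(-1, k), -1), Add(8, Mul(2, k))) (Function('d')(k) = Mul(Add(k, Add(8, k)), Pow(Add(k, -1), -1)) = Mul(Add(8, Mul(2, k)), Pow(Add(-1, k), -1)) = Mul(Pow(Add(-1, k), -1), Add(8, Mul(2, k))))
Pow(Add(2795, Pow(Add(-4299, Function('d')(-9)), -1)), Rational(1, 2)) = Pow(Add(2795, Pow(Add(-4299, Mul(2, Pow(Add(-1, -9), -1), Add(4, -9))), -1)), Rational(1, 2)) = Pow(Add(2795, Pow(Add(-4299, Mul(2, Pow(-10, -1), -5)), -1)), Rational(1, 2)) = Pow(Add(2795, Pow(Add(-4299, Mul(2, Rational(-1, 10), -5)), -1)), Rational(1, 2)) = Pow(Add(2795, Pow(Add(-4299, 1), -1)), Rational(1, 2)) = Pow(Add(2795, Pow(-4298, -1)), Rational(1, 2)) = Pow(Add(2795, Rational(-1, 4298)), Rational(1, 2)) = Pow(Rational(12012909, 4298), Rational(1, 2)) = Mul(Rational(1, 4298), Pow(51631482882, Rational(1, 2)))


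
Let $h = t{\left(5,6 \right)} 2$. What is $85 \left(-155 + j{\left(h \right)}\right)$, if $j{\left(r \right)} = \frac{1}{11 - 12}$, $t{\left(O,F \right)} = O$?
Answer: $-13260$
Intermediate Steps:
$h = 10$ ($h = 5 \cdot 2 = 10$)
$j{\left(r \right)} = -1$ ($j{\left(r \right)} = \frac{1}{-1} = -1$)
$85 \left(-155 + j{\left(h \right)}\right) = 85 \left(-155 - 1\right) = 85 \left(-156\right) = -13260$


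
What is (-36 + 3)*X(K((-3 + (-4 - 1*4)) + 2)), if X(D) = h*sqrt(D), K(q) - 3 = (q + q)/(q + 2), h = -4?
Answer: 132*sqrt(273)/7 ≈ 311.57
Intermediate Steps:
K(q) = 3 + 2*q/(2 + q) (K(q) = 3 + (q + q)/(q + 2) = 3 + (2*q)/(2 + q) = 3 + 2*q/(2 + q))
X(D) = -4*sqrt(D)
(-36 + 3)*X(K((-3 + (-4 - 1*4)) + 2)) = (-36 + 3)*(-4*sqrt(-1/(2 + ((-3 + (-4 - 1*4)) + 2)))*sqrt(-6 - 5*((-3 + (-4 - 1*4)) + 2))) = -(-132)*sqrt((6 + 5*((-3 + (-4 - 4)) + 2))/(2 + ((-3 + (-4 - 4)) + 2))) = -(-132)*sqrt((6 + 5*((-3 - 8) + 2))/(2 + ((-3 - 8) + 2))) = -(-132)*sqrt((6 + 5*(-11 + 2))/(2 + (-11 + 2))) = -(-132)*sqrt((6 + 5*(-9))/(2 - 9)) = -(-132)*sqrt((6 - 45)/(-7)) = -(-132)*sqrt(-1/7*(-39)) = -(-132)*sqrt(39/7) = -(-132)*sqrt(273)/7 = 132*sqrt(273)/7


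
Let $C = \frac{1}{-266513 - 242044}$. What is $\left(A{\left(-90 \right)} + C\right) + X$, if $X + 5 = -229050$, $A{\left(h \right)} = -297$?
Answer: $- \frac{116638565065}{508557} \approx -2.2935 \cdot 10^{5}$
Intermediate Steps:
$C = - \frac{1}{508557}$ ($C = \frac{1}{-508557} = - \frac{1}{508557} \approx -1.9663 \cdot 10^{-6}$)
$X = -229055$ ($X = -5 - 229050 = -229055$)
$\left(A{\left(-90 \right)} + C\right) + X = \left(-297 - \frac{1}{508557}\right) - 229055 = - \frac{151041430}{508557} - 229055 = - \frac{116638565065}{508557}$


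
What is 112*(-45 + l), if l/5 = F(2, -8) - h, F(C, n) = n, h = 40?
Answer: -31920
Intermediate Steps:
l = -240 (l = 5*(-8 - 1*40) = 5*(-8 - 40) = 5*(-48) = -240)
112*(-45 + l) = 112*(-45 - 240) = 112*(-285) = -31920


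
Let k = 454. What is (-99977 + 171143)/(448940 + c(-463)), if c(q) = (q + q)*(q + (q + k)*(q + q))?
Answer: -35583/3419803 ≈ -0.010405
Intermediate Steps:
c(q) = 2*q*(q + 2*q*(454 + q)) (c(q) = (q + q)*(q + (q + 454)*(q + q)) = (2*q)*(q + (454 + q)*(2*q)) = (2*q)*(q + 2*q*(454 + q)) = 2*q*(q + 2*q*(454 + q)))
(-99977 + 171143)/(448940 + c(-463)) = (-99977 + 171143)/(448940 + (-463)**2*(1818 + 4*(-463))) = 71166/(448940 + 214369*(1818 - 1852)) = 71166/(448940 + 214369*(-34)) = 71166/(448940 - 7288546) = 71166/(-6839606) = 71166*(-1/6839606) = -35583/3419803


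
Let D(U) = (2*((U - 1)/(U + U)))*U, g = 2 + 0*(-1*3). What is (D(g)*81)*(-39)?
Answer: -3159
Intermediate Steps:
g = 2 (g = 2 + 0*(-3) = 2 + 0 = 2)
D(U) = -1 + U (D(U) = (2*((-1 + U)/((2*U))))*U = (2*((-1 + U)*(1/(2*U))))*U = (2*((-1 + U)/(2*U)))*U = ((-1 + U)/U)*U = -1 + U)
(D(g)*81)*(-39) = ((-1 + 2)*81)*(-39) = (1*81)*(-39) = 81*(-39) = -3159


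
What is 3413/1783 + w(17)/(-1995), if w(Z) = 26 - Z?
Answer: 2264296/1185695 ≈ 1.9097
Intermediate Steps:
3413/1783 + w(17)/(-1995) = 3413/1783 + (26 - 1*17)/(-1995) = 3413*(1/1783) + (26 - 17)*(-1/1995) = 3413/1783 + 9*(-1/1995) = 3413/1783 - 3/665 = 2264296/1185695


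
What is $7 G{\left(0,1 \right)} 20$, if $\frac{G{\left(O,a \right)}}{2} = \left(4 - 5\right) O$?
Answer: $0$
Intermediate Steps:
$G{\left(O,a \right)} = - 2 O$ ($G{\left(O,a \right)} = 2 \left(4 - 5\right) O = 2 \left(- O\right) = - 2 O$)
$7 G{\left(0,1 \right)} 20 = 7 \left(\left(-2\right) 0\right) 20 = 7 \cdot 0 \cdot 20 = 0 \cdot 20 = 0$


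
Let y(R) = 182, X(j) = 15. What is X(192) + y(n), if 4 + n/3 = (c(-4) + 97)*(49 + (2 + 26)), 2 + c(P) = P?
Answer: 197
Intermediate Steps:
c(P) = -2 + P
n = 21009 (n = -12 + 3*(((-2 - 4) + 97)*(49 + (2 + 26))) = -12 + 3*((-6 + 97)*(49 + 28)) = -12 + 3*(91*77) = -12 + 3*7007 = -12 + 21021 = 21009)
X(192) + y(n) = 15 + 182 = 197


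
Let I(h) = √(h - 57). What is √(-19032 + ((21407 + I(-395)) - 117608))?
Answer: √(-115233 + 2*I*√113) ≈ 0.031 + 339.46*I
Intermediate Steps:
I(h) = √(-57 + h)
√(-19032 + ((21407 + I(-395)) - 117608)) = √(-19032 + ((21407 + √(-57 - 395)) - 117608)) = √(-19032 + ((21407 + √(-452)) - 117608)) = √(-19032 + ((21407 + 2*I*√113) - 117608)) = √(-19032 + (-96201 + 2*I*√113)) = √(-115233 + 2*I*√113)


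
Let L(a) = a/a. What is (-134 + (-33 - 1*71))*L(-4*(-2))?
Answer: -238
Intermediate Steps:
L(a) = 1
(-134 + (-33 - 1*71))*L(-4*(-2)) = (-134 + (-33 - 1*71))*1 = (-134 + (-33 - 71))*1 = (-134 - 104)*1 = -238*1 = -238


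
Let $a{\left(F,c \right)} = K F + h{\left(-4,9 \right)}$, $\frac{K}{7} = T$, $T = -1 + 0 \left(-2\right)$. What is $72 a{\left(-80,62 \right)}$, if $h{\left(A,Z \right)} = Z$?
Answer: $40968$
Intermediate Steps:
$T = -1$ ($T = -1 + 0 = -1$)
$K = -7$ ($K = 7 \left(-1\right) = -7$)
$a{\left(F,c \right)} = 9 - 7 F$ ($a{\left(F,c \right)} = - 7 F + 9 = 9 - 7 F$)
$72 a{\left(-80,62 \right)} = 72 \left(9 - -560\right) = 72 \left(9 + 560\right) = 72 \cdot 569 = 40968$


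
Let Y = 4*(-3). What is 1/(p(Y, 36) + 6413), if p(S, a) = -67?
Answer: 1/6346 ≈ 0.00015758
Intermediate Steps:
Y = -12
1/(p(Y, 36) + 6413) = 1/(-67 + 6413) = 1/6346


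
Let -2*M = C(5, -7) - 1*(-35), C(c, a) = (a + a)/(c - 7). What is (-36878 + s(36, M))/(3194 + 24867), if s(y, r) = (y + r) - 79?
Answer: -36942/28061 ≈ -1.3165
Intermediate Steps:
C(c, a) = 2*a/(-7 + c) (C(c, a) = (2*a)/(-7 + c) = 2*a/(-7 + c))
M = -21 (M = -(2*(-7)/(-7 + 5) - 1*(-35))/2 = -(2*(-7)/(-2) + 35)/2 = -(2*(-7)*(-1/2) + 35)/2 = -(7 + 35)/2 = -1/2*42 = -21)
s(y, r) = -79 + r + y (s(y, r) = (r + y) - 79 = -79 + r + y)
(-36878 + s(36, M))/(3194 + 24867) = (-36878 + (-79 - 21 + 36))/(3194 + 24867) = (-36878 - 64)/28061 = -36942*1/28061 = -36942/28061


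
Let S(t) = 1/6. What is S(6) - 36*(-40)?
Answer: 8641/6 ≈ 1440.2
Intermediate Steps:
S(t) = ⅙
S(6) - 36*(-40) = ⅙ - 36*(-40) = ⅙ + 1440 = 8641/6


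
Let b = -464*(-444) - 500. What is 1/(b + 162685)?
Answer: 1/368201 ≈ 2.7159e-6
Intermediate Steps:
b = 205516 (b = 206016 - 500 = 205516)
1/(b + 162685) = 1/(205516 + 162685) = 1/368201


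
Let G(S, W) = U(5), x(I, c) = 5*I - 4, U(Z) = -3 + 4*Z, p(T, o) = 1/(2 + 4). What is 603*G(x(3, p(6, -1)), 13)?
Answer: 10251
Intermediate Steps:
p(T, o) = 1/6
x(I, c) = -4 + 5*I
G(S, W) = 17 (G(S, W) = -3 + 4*5 = -3 + 20 = 17)
603*G(x(3, p(6, -1)), 13) = 603*17 = 10251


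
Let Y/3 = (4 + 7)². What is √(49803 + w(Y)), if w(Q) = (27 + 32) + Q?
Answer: 35*√41 ≈ 224.11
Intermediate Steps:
Y = 363 (Y = 3*(4 + 7)² = 3*11² = 3*121 = 363)
w(Q) = 59 + Q
√(49803 + w(Y)) = √(49803 + (59 + 363)) = √(49803 + 422) = √50225 = 35*√41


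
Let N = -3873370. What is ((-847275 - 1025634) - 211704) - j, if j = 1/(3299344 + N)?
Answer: -1196622061937/574026 ≈ -2.0846e+6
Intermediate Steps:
j = -1/574026 (j = 1/(3299344 - 3873370) = 1/(-574026) = -1/574026 ≈ -1.7421e-6)
((-847275 - 1025634) - 211704) - j = ((-847275 - 1025634) - 211704) - 1*(-1/574026) = (-1872909 - 211704) + 1/574026 = -2084613 + 1/574026 = -1196622061937/574026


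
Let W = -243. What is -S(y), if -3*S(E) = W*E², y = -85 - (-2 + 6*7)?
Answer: -1265625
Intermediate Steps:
y = -125 (y = -85 - (-2 + 42) = -85 - 1*40 = -85 - 40 = -125)
S(E) = 81*E² (S(E) = -(-81)*E² = 81*E²)
-S(y) = -81*(-125)² = -81*15625 = -1*1265625 = -1265625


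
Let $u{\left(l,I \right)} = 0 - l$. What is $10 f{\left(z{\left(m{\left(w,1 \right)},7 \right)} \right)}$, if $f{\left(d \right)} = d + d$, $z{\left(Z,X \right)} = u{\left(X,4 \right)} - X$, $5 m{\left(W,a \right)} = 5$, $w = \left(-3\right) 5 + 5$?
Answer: $-280$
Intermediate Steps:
$u{\left(l,I \right)} = - l$
$w = -10$ ($w = -15 + 5 = -10$)
$m{\left(W,a \right)} = 1$ ($m{\left(W,a \right)} = \frac{1}{5} \cdot 5 = 1$)
$z{\left(Z,X \right)} = - 2 X$ ($z{\left(Z,X \right)} = - X - X = - 2 X$)
$f{\left(d \right)} = 2 d$
$10 f{\left(z{\left(m{\left(w,1 \right)},7 \right)} \right)} = 10 \cdot 2 \left(\left(-2\right) 7\right) = 10 \cdot 2 \left(-14\right) = 10 \left(-28\right) = -280$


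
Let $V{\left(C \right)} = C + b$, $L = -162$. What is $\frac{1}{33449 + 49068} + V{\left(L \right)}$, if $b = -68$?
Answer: $- \frac{18978909}{82517} \approx -230.0$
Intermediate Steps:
$V{\left(C \right)} = -68 + C$ ($V{\left(C \right)} = C - 68 = -68 + C$)
$\frac{1}{33449 + 49068} + V{\left(L \right)} = \frac{1}{33449 + 49068} - 230 = \frac{1}{82517} - 230 = - \frac{18978909}{82517}$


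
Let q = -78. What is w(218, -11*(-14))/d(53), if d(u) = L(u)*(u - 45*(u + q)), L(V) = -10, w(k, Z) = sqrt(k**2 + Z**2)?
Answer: -sqrt(17810)/5890 ≈ -0.022658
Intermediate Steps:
w(k, Z) = sqrt(Z**2 + k**2)
d(u) = -35100 + 440*u (d(u) = -10*(u - 45*(u - 78)) = -10*(u - 45*(-78 + u)) = -10*(u + (3510 - 45*u)) = -10*(3510 - 44*u) = -35100 + 440*u)
w(218, -11*(-14))/d(53) = sqrt((-11*(-14))**2 + 218**2)/(-35100 + 440*53) = sqrt(154**2 + 47524)/(-35100 + 23320) = sqrt(23716 + 47524)/(-11780) = sqrt(71240)*(-1/11780) = (2*sqrt(17810))*(-1/11780) = -sqrt(17810)/5890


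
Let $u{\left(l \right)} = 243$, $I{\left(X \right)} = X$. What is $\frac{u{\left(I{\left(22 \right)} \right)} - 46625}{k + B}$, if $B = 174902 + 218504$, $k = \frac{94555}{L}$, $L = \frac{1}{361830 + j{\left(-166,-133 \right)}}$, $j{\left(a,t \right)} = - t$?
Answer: $- \frac{46382}{34225804871} \approx -1.3552 \cdot 10^{-6}$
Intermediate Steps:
$L = \frac{1}{361963}$ ($L = \frac{1}{361830 - -133} = \frac{1}{361830 + 133} = \frac{1}{361963} \approx 2.7627 \cdot 10^{-6}$)
$k = 34225411465$ ($k = 94555 \frac{1}{\frac{1}{361963}} = 94555 \cdot 361963 = 34225411465$)
$B = 393406$
$\frac{u{\left(I{\left(22 \right)} \right)} - 46625}{k + B} = \frac{243 - 46625}{34225411465 + 393406} = - \frac{46382}{34225804871}$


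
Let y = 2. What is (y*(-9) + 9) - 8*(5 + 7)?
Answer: -105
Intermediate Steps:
(y*(-9) + 9) - 8*(5 + 7) = (2*(-9) + 9) - 8*(5 + 7) = (-18 + 9) - 8*12 = -9 - 1*96 = -9 - 96 = -105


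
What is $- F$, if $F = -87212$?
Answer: $87212$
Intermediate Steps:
$- F = \left(-1\right) \left(-87212\right) = 87212$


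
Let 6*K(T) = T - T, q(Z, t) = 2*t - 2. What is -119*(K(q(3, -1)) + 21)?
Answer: -2499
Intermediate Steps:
q(Z, t) = -2 + 2*t
K(T) = 0 (K(T) = (T - T)/6 = (⅙)*0 = 0)
-119*(K(q(3, -1)) + 21) = -119*(0 + 21) = -119*21 = -2499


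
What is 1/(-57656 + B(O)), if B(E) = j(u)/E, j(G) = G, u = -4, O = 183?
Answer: -183/10551052 ≈ -1.7344e-5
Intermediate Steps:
B(E) = -4/E
1/(-57656 + B(O)) = 1/(-57656 - 4/183) = 1/(-10551052/183) = -183/10551052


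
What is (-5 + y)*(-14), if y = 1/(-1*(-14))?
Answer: 69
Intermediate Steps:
y = 1/14 ≈ 0.071429
(-5 + y)*(-14) = (-5 + 1/14)*(-14) = -69/14*(-14) = 69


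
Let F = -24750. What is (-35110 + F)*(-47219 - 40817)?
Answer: 5269834960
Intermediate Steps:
(-35110 + F)*(-47219 - 40817) = (-35110 - 24750)*(-47219 - 40817) = -59860*(-88036) = 5269834960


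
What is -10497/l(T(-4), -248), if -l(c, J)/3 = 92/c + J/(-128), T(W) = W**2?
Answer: 55984/123 ≈ 455.15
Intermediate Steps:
l(c, J) = -276/c + 3*J/128 (l(c, J) = -3*(92/c + J/(-128)) = -3*(92/c + J*(-1/128)) = -3*(92/c - J/128) = -276/c + 3*J/128)
-10497/l(T(-4), -248) = -10497/(-276/((-4)**2) + (3/128)*(-248)) = -10497/(-276/16 - 93/16) = -10497/(-276*1/16 - 93/16) = -10497/(-69/4 - 93/16) = -10497/(-369/16) = -10497*(-16/369) = 55984/123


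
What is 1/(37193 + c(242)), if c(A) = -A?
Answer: 1/36951 ≈ 2.7063e-5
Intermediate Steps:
1/(37193 + c(242)) = 1/(37193 - 1*242) = 1/(37193 - 242) = 1/36951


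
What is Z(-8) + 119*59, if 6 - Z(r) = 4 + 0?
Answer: 7023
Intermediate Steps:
Z(r) = 2 (Z(r) = 6 - (4 + 0) = 6 - 1*4 = 6 - 4 = 2)
Z(-8) + 119*59 = 2 + 119*59 = 2 + 7021 = 7023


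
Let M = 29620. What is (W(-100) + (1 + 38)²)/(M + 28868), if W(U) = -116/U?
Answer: 19027/731100 ≈ 0.026025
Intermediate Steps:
(W(-100) + (1 + 38)²)/(M + 28868) = (-116/(-100) + (1 + 38)²)/(29620 + 28868) = (-116*(-1/100) + 39²)/58488 = (29/25 + 1521)*(1/58488) = (38054/25)*(1/58488) = 19027/731100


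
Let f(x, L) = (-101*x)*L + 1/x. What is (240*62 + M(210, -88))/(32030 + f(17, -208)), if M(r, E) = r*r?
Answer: 1002660/6615823 ≈ 0.15155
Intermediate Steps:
M(r, E) = r**2
f(x, L) = 1/x - 101*L*x (f(x, L) = -101*L*x + 1/x = 1/x - 101*L*x)
(240*62 + M(210, -88))/(32030 + f(17, -208)) = (240*62 + 210**2)/(32030 + (1/17 - 101*(-208)*17)) = (14880 + 44100)/(32030 + (1/17 + 357136)) = 58980/(32030 + 6071313/17) = 58980/(6615823/17) = 58980*(17/6615823) = 1002660/6615823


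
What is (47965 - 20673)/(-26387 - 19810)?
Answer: -27292/46197 ≈ -0.59077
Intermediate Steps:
(47965 - 20673)/(-26387 - 19810) = 27292/(-46197) = 27292*(-1/46197) = -27292/46197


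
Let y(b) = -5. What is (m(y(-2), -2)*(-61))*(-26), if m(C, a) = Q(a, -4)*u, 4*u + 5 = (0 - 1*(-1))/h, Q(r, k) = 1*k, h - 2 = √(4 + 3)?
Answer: 26962/3 - 1586*√7/3 ≈ 7588.6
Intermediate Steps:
h = 2 + √7 (h = 2 + √(4 + 3) = 2 + √7 ≈ 4.6458)
Q(r, k) = k
u = -5/4 + 1/(4*(2 + √7)) (u = -5/4 + ((0 - 1*(-1))/(2 + √7))/4 = -5/4 + ((0 + 1)/(2 + √7))/4 = -5/4 + (1/(2 + √7))/4 = -5/4 + 1/(4*(2 + √7)) ≈ -1.1962)
m(C, a) = 17/3 - √7/3 (m(C, a) = -4*(-17/12 + √7/12) = 17/3 - √7/3)
(m(y(-2), -2)*(-61))*(-26) = ((17/3 - √7/3)*(-61))*(-26) = (-1037/3 + 61*√7/3)*(-26) = 26962/3 - 1586*√7/3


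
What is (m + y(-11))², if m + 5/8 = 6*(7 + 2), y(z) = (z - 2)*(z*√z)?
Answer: -14213767/64 + 61061*I*√11/4 ≈ -2.2209e+5 + 50629.0*I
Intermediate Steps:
y(z) = z^(3/2)*(-2 + z) (y(z) = (-2 + z)*z^(3/2) = z^(3/2)*(-2 + z))
m = 427/8 (m = -5/8 + 6*(7 + 2) = -5/8 + 6*9 = -5/8 + 54 = 427/8 ≈ 53.375)
(m + y(-11))² = (427/8 + (-11)^(3/2)*(-2 - 11))² = (427/8 - 11*I*√11*(-13))² = (427/8 + 143*I*√11)²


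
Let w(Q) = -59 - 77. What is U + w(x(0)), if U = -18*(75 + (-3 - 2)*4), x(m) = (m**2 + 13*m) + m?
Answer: -1126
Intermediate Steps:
x(m) = m**2 + 14*m
w(Q) = -136
U = -990 (U = -18*(75 - 5*4) = -18*(75 - 20) = -18*55 = -990)
U + w(x(0)) = -990 - 136 = -1126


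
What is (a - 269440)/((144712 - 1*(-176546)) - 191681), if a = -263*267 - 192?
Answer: -339853/129577 ≈ -2.6228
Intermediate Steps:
a = -70413 (a = -70221 - 192 = -70413)
(a - 269440)/((144712 - 1*(-176546)) - 191681) = (-70413 - 269440)/((144712 - 1*(-176546)) - 191681) = -339853/((144712 + 176546) - 191681) = -339853/(321258 - 191681) = -339853/129577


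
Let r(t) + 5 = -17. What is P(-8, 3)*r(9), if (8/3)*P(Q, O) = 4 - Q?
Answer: -99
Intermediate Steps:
P(Q, O) = 3/2 - 3*Q/8 (P(Q, O) = 3*(4 - Q)/8 = 3/2 - 3*Q/8)
r(t) = -22 (r(t) = -5 - 17 = -22)
P(-8, 3)*r(9) = (3/2 - 3/8*(-8))*(-22) = (3/2 + 3)*(-22) = (9/2)*(-22) = -99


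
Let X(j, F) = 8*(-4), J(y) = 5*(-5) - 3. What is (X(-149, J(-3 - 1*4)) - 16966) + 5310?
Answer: -11688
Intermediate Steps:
J(y) = -28 (J(y) = -25 - 3 = -28)
X(j, F) = -32
(X(-149, J(-3 - 1*4)) - 16966) + 5310 = (-32 - 16966) + 5310 = -16998 + 5310 = -11688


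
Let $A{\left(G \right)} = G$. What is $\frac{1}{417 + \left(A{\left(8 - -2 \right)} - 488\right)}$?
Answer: $- \frac{1}{61} \approx -0.016393$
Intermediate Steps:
$\frac{1}{417 + \left(A{\left(8 - -2 \right)} - 488\right)} = \frac{1}{417 + \left(\left(8 - -2\right) - 488\right)} = \frac{1}{417 + \left(\left(8 + 2\right) - 488\right)} = \frac{1}{417 + \left(10 - 488\right)} = \frac{1}{417 - 478} = \frac{1}{-61} = - \frac{1}{61}$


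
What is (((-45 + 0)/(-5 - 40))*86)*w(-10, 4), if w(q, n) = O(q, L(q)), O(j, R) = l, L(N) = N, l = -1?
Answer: -86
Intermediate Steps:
O(j, R) = -1
w(q, n) = -1
(((-45 + 0)/(-5 - 40))*86)*w(-10, 4) = (((-45 + 0)/(-5 - 40))*86)*(-1) = (-45/(-45)*86)*(-1) = (-45*(-1/45)*86)*(-1) = (1*86)*(-1) = 86*(-1) = -86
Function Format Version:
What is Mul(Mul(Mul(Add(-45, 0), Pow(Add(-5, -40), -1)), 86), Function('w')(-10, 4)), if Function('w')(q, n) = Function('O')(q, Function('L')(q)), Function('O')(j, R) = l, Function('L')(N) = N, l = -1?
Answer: -86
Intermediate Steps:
Function('O')(j, R) = -1
Function('w')(q, n) = -1
Mul(Mul(Mul(Add(-45, 0), Pow(Add(-5, -40), -1)), 86), Function('w')(-10, 4)) = Mul(Mul(Mul(Add(-45, 0), Pow(Add(-5, -40), -1)), 86), -1) = Mul(Mul(Mul(-45, Pow(-45, -1)), 86), -1) = Mul(Mul(Mul(-45, Rational(-1, 45)), 86), -1) = Mul(Mul(1, 86), -1) = Mul(86, -1) = -86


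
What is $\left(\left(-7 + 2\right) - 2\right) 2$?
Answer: $-14$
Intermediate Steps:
$\left(\left(-7 + 2\right) - 2\right) 2 = \left(-5 - 2\right) 2 = \left(-7\right) 2 = -14$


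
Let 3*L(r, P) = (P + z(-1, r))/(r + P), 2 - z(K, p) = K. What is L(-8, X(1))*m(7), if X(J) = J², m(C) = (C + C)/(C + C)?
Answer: -4/21 ≈ -0.19048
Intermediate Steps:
z(K, p) = 2 - K
m(C) = 1 (m(C) = (2*C)/((2*C)) = (2*C)*(1/(2*C)) = 1)
L(r, P) = (3 + P)/(3*(P + r)) (L(r, P) = ((P + (2 - 1*(-1)))/(r + P))/3 = ((P + (2 + 1))/(P + r))/3 = ((P + 3)/(P + r))/3 = ((3 + P)/(P + r))/3 = (3 + P)/(3*(P + r)))
L(-8, X(1))*m(7) = ((1 + (⅓)*1²)/(1² - 8))*1 = ((1 + (⅓)*1)/(1 - 8))*1 = ((1 + ⅓)/(-7))*1 = -⅐*4/3*1 = -4/21*1 = -4/21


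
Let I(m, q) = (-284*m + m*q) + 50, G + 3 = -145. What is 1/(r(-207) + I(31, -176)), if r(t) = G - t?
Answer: -1/14151 ≈ -7.0666e-5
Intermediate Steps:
G = -148 (G = -3 - 145 = -148)
I(m, q) = 50 - 284*m + m*q
r(t) = -148 - t
1/(r(-207) + I(31, -176)) = 1/((-148 - 1*(-207)) + (50 - 284*31 + 31*(-176))) = 1/((-148 + 207) + (50 - 8804 - 5456)) = 1/(59 - 14210) = 1/(-14151) = -1/14151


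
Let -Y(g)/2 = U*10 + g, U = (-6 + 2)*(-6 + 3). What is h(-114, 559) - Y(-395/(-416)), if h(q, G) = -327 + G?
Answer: 98571/208 ≈ 473.90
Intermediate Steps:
U = 12 (U = -4*(-3) = 12)
Y(g) = -240 - 2*g (Y(g) = -2*(12*10 + g) = -2*(120 + g) = -240 - 2*g)
h(-114, 559) - Y(-395/(-416)) = (-327 + 559) - (-240 - (-790)/(-416)) = 232 - (-240 - (-790)*(-1)/416) = 232 - (-240 - 2*395/416) = 232 - (-240 - 395/208) = 232 - 1*(-50315/208) = 232 + 50315/208 = 98571/208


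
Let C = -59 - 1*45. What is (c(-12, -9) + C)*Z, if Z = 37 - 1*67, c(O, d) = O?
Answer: 3480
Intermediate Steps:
C = -104 (C = -59 - 45 = -104)
Z = -30 (Z = 37 - 67 = -30)
(c(-12, -9) + C)*Z = (-12 - 104)*(-30) = -116*(-30) = 3480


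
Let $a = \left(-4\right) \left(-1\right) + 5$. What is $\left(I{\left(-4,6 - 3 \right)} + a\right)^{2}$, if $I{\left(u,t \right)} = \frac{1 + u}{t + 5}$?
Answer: $\frac{4761}{64} \approx 74.391$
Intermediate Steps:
$I{\left(u,t \right)} = \frac{1 + u}{5 + t}$
$a = 9$ ($a = 4 + 5 = 9$)
$\left(I{\left(-4,6 - 3 \right)} + a\right)^{2} = \left(\frac{1 - 4}{5 + \left(6 - 3\right)} + 9\right)^{2} = \left(\frac{1}{5 + 3} \left(-3\right) + 9\right)^{2} = \left(\frac{1}{8} \left(-3\right) + 9\right)^{2} = \left(- \frac{3}{8} + 9\right)^{2} = \left(\frac{69}{8}\right)^{2} = \frac{4761}{64}$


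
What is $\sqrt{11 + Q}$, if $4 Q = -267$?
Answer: $\frac{i \sqrt{223}}{2} \approx 7.4666 i$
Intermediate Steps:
$Q = - \frac{267}{4}$ ($Q = \frac{1}{4} \left(-267\right) = - \frac{267}{4} \approx -66.75$)
$\sqrt{11 + Q} = \sqrt{11 - \frac{267}{4}} = \sqrt{- \frac{223}{4}} = \frac{i \sqrt{223}}{2}$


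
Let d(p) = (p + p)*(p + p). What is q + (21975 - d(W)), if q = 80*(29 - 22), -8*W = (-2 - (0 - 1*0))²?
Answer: 22534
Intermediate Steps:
W = -½ (W = -(-2 - (0 - 1*0))²/8 = -(-2 - (0 + 0))²/8 = -(-2 - 1*0)²/8 = -(-2 + 0)²/8 = -⅛*(-2)² = -⅛*4 = -½ ≈ -0.50000)
d(p) = 4*p² (d(p) = (2*p)*(2*p) = 4*p²)
q = 560 (q = 80*7 = 560)
q + (21975 - d(W)) = 560 + (21975 - 4*(-½)²) = 560 + (21975 - 4/4) = 560 + (21975 - 1*1) = 560 + (21975 - 1) = 560 + 21974 = 22534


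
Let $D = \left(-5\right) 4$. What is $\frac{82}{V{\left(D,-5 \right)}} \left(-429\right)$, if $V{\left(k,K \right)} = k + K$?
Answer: $\frac{35178}{25} \approx 1407.1$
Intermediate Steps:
$D = -20$
$V{\left(k,K \right)} = K + k$
$\frac{82}{V{\left(D,-5 \right)}} \left(-429\right) = \frac{82}{-5 - 20} \left(-429\right) = \frac{82}{-25} \left(-429\right) = 82 \left(- \frac{1}{25}\right) \left(-429\right) = \left(- \frac{82}{25}\right) \left(-429\right) = \frac{35178}{25}$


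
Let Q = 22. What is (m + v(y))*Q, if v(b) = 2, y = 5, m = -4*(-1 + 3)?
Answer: -132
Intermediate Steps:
m = -8 (m = -4*2 = -8)
(m + v(y))*Q = (-8 + 2)*22 = -6*22 = -132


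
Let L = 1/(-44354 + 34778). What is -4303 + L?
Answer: -41205529/9576 ≈ -4303.0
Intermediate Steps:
L = -1/9576 (L = 1/(-9576) = -1/9576 ≈ -0.00010443)
-4303 + L = -4303 - 1/9576 = -41205529/9576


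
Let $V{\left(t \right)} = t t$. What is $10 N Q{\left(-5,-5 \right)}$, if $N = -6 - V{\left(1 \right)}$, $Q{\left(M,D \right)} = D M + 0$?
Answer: $-1750$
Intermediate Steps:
$V{\left(t \right)} = t^{2}$
$Q{\left(M,D \right)} = D M$
$N = -7$ ($N = -6 - 1^{2} = -6 - 1 = -7$)
$10 N Q{\left(-5,-5 \right)} = 10 \left(-7\right) \left(\left(-5\right) \left(-5\right)\right) = \left(-70\right) 25 = -1750$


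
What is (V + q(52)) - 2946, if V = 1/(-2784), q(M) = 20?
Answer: -8145985/2784 ≈ -2926.0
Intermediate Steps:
V = -1/2784 ≈ -0.00035920
(V + q(52)) - 2946 = (-1/2784 + 20) - 2946 = 55679/2784 - 2946 = -8145985/2784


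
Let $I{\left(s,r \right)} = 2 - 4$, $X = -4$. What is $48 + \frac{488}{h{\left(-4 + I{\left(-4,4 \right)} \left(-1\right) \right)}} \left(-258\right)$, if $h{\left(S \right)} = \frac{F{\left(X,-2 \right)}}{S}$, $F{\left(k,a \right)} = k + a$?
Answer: $-41920$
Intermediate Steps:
$I{\left(s,r \right)} = -2$ ($I{\left(s,r \right)} = 2 - 4 = -2$)
$F{\left(k,a \right)} = a + k$
$h{\left(S \right)} = - \frac{6}{S}$ ($h{\left(S \right)} = \frac{-2 - 4}{S} = - \frac{6}{S}$)
$48 + \frac{488}{h{\left(-4 + I{\left(-4,4 \right)} \left(-1\right) \right)}} \left(-258\right) = 48 + \frac{488}{\left(-6\right) \frac{1}{-4 - -2}} \left(-258\right) = 48 + \frac{488}{\left(-6\right) \frac{1}{-4 + 2}} \left(-258\right) = 48 + \frac{488}{\left(-6\right) \frac{1}{-2}} \left(-258\right) = 48 + \frac{488}{\left(-6\right) \left(- \frac{1}{2}\right)} \left(-258\right) = 48 + \frac{488}{3} \left(-258\right) = 48 - 41968 = -41920$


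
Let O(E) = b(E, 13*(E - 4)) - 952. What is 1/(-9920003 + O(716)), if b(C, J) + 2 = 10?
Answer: -1/9920947 ≈ -1.0080e-7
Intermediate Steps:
b(C, J) = 8 (b(C, J) = -2 + 10 = 8)
O(E) = -944 (O(E) = 8 - 952 = -944)
1/(-9920003 + O(716)) = 1/(-9920003 - 944) = 1/(-9920947) = -1/9920947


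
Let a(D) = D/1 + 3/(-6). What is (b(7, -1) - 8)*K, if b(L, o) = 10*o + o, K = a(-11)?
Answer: 437/2 ≈ 218.50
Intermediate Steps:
a(D) = -½ + D (a(D) = D*1 + 3*(-⅙) = D - ½ = -½ + D)
K = -23/2 (K = -½ - 11 = -23/2 ≈ -11.500)
b(L, o) = 11*o
(b(7, -1) - 8)*K = (11*(-1) - 8)*(-23/2) = (-11 - 8)*(-23/2) = -19*(-23/2) = 437/2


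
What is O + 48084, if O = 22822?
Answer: 70906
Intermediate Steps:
O + 48084 = 22822 + 48084 = 70906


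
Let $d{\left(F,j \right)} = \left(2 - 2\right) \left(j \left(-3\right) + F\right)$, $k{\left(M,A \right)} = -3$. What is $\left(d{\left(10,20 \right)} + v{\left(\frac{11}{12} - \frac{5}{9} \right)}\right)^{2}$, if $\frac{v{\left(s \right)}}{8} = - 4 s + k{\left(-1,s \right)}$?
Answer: $\frac{102400}{81} \approx 1264.2$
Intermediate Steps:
$d{\left(F,j \right)} = 0$ ($d{\left(F,j \right)} = 0 \left(- 3 j + F\right) = 0 \left(F - 3 j\right) = 0$)
$v{\left(s \right)} = -24 - 32 s$ ($v{\left(s \right)} = 8 \left(- 4 s - 3\right) = 8 \left(-3 - 4 s\right) = -24 - 32 s$)
$\left(d{\left(10,20 \right)} + v{\left(\frac{11}{12} - \frac{5}{9} \right)}\right)^{2} = \left(0 - \left(24 + 32 \left(\frac{11}{12} - \frac{5}{9}\right)\right)\right)^{2} = \left(0 - \frac{320}{9}\right)^{2} = \left(- \frac{320}{9}\right)^{2} = \frac{102400}{81}$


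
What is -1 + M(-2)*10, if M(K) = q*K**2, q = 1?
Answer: 39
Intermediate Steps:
M(K) = K**2 (M(K) = 1*K**2 = K**2)
-1 + M(-2)*10 = -1 + (-2)**2*10 = -1 + 4*10 = -1 + 40 = 39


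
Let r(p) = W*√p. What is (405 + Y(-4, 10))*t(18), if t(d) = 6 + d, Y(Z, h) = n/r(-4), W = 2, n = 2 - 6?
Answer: 9720 + 24*I ≈ 9720.0 + 24.0*I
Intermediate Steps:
n = -4
r(p) = 2*√p
Y(Z, h) = I (Y(Z, h) = -4*(-I/4) = -(-1)*I = I)
(405 + Y(-4, 10))*t(18) = (405 + I)*(6 + 18) = (405 + I)*24 = 9720 + 24*I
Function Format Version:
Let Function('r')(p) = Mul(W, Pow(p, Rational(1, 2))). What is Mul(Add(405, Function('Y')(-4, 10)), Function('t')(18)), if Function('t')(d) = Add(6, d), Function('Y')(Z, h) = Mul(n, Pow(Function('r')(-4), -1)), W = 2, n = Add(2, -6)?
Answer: Add(9720, Mul(24, I)) ≈ Add(9720.0, Mul(24.000, I))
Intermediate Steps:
n = -4
Function('r')(p) = Mul(2, Pow(p, Rational(1, 2)))
Function('Y')(Z, h) = I (Function('Y')(Z, h) = Mul(-4, Pow(Mul(2, Pow(-4, Rational(1, 2))), -1)) = Mul(-4, Pow(Mul(2, Mul(2, I)), -1)) = Mul(-4, Pow(Mul(4, I), -1)) = Mul(-4, Mul(Rational(-1, 4), I)) = I)
Mul(Add(405, Function('Y')(-4, 10)), Function('t')(18)) = Mul(Add(405, I), Add(6, 18)) = Mul(Add(405, I), 24) = Add(9720, Mul(24, I))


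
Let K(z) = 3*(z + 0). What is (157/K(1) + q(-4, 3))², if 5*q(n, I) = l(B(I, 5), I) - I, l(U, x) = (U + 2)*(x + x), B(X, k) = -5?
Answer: 521284/225 ≈ 2316.8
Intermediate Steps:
l(U, x) = 2*x*(2 + U) (l(U, x) = (2 + U)*(2*x) = 2*x*(2 + U))
K(z) = 3*z
q(n, I) = -7*I/5 (q(n, I) = (2*I*(2 - 5) - I)/5 = (2*I*(-3) - I)/5 = (-6*I - I)/5 = (-7*I)/5 = -7*I/5)
(157/K(1) + q(-4, 3))² = (157/((3*1)) - 7/5*3)² = (157/3 - 21/5)² = (722/15)² = 521284/225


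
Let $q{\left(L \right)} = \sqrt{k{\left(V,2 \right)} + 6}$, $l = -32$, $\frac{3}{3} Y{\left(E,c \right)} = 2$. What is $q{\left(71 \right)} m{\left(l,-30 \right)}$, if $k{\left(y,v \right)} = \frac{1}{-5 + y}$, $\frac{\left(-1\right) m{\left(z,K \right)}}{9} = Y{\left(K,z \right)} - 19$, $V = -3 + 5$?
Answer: $51 \sqrt{51} \approx 364.21$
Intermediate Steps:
$Y{\left(E,c \right)} = 2$
$V = 2$
$m{\left(z,K \right)} = 153$ ($m{\left(z,K \right)} = - 9 \left(2 - 19\right) = \left(-9\right) \left(-17\right) = 153$)
$q{\left(L \right)} = \frac{\sqrt{51}}{3}$ ($q{\left(L \right)} = \sqrt{\frac{1}{-5 + 2} + 6} = \sqrt{\frac{1}{-3} + 6} = \sqrt{- \frac{1}{3} + 6} = \sqrt{\frac{17}{3}} = \frac{\sqrt{51}}{3}$)
$q{\left(71 \right)} m{\left(l,-30 \right)} = \frac{\sqrt{51}}{3} \cdot 153 = 51 \sqrt{51}$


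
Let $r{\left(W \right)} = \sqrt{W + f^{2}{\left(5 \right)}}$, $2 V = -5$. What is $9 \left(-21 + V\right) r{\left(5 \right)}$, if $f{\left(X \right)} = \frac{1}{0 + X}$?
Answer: $- \frac{1269 \sqrt{14}}{10} \approx -474.82$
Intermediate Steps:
$f{\left(X \right)} = \frac{1}{X}$
$V = - \frac{5}{2}$ ($V = \frac{1}{2} \left(-5\right) = - \frac{5}{2} \approx -2.5$)
$r{\left(W \right)} = \sqrt{\frac{1}{25} + W}$ ($r{\left(W \right)} = \sqrt{W + \left(\frac{1}{5}\right)^{2}} = \sqrt{W + \frac{1}{25}} = \sqrt{\frac{1}{25} + W}$)
$9 \left(-21 + V\right) r{\left(5 \right)} = 9 \left(-21 - \frac{5}{2}\right) \frac{\sqrt{1 + 25 \cdot 5}}{5} = 9 \left(- \frac{47}{2}\right) \frac{\sqrt{1 + 125}}{5} = - \frac{423 \frac{\sqrt{126}}{5}}{2} = - \frac{423 \frac{3 \sqrt{14}}{5}}{2} = - \frac{1269 \sqrt{14}}{10}$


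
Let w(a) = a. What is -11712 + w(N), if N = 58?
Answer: -11654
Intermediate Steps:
-11712 + w(N) = -11712 + 58 = -11654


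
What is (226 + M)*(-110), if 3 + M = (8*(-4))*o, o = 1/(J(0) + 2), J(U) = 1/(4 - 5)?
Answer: -21010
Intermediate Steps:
J(U) = -1 (J(U) = 1/(-1) = -1)
o = 1 (o = 1/(-1 + 2) = 1/1 = 1)
M = -35 (M = -3 + (8*(-4))*1 = -3 - 32*1 = -3 - 32 = -35)
(226 + M)*(-110) = (226 - 35)*(-110) = 191*(-110) = -21010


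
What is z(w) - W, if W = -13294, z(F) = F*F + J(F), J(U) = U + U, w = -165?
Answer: 40189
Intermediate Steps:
J(U) = 2*U
z(F) = F**2 + 2*F (z(F) = F*F + 2*F = F**2 + 2*F)
z(w) - W = -165*(2 - 165) - 1*(-13294) = -165*(-163) + 13294 = 26895 + 13294 = 40189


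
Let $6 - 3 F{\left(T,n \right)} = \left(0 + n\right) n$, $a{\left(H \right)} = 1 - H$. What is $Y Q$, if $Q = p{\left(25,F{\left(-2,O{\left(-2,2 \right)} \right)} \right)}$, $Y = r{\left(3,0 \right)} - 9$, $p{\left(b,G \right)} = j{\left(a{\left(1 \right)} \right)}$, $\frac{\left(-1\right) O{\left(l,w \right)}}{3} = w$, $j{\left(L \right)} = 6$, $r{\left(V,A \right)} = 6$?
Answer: $-18$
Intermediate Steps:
$O{\left(l,w \right)} = - 3 w$
$F{\left(T,n \right)} = 2 - \frac{n^{2}}{3}$ ($F{\left(T,n \right)} = 2 - \frac{\left(0 + n\right) n}{3} = 2 - \frac{n n}{3} = 2 - \frac{n^{2}}{3}$)
$p{\left(b,G \right)} = 6$
$Y = -3$ ($Y = 6 - 9 = -3$)
$Q = 6$
$Y Q = \left(-3\right) 6 = -18$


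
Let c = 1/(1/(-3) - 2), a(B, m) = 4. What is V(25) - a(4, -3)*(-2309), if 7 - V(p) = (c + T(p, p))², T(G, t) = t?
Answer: 423323/49 ≈ 8639.3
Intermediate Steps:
c = -3/7 (c = 1/(-⅓ - 2) = 1/(-7/3) = -3/7 ≈ -0.42857)
V(p) = 7 - (-3/7 + p)²
V(25) - a(4, -3)*(-2309) = (7 - (-3 + 7*25)²/49) - 4*(-2309) = (7 - (-3 + 175)²/49) - 1*(-9236) = (7 - 1/49*172²) + 9236 = (7 - 1/49*29584) + 9236 = (7 - 29584/49) + 9236 = -29241/49 + 9236 = 423323/49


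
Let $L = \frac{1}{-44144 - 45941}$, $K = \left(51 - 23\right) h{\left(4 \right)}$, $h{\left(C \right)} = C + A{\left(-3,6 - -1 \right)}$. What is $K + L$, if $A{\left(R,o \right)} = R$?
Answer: $\frac{2522379}{90085} \approx 28.0$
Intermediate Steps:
$h{\left(C \right)} = -3 + C$ ($h{\left(C \right)} = C - 3 = -3 + C$)
$K = 28$ ($K = \left(51 - 23\right) \left(-3 + 4\right) = 28 \cdot 1 = 28$)
$L = - \frac{1}{90085}$ ($L = \frac{1}{-90085} = - \frac{1}{90085} \approx -1.1101 \cdot 10^{-5}$)
$K + L = 28 - \frac{1}{90085} = \frac{2522379}{90085}$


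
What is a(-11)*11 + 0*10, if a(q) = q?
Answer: -121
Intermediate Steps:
a(-11)*11 + 0*10 = -11*11 + 0*10 = -121 + 0 = -121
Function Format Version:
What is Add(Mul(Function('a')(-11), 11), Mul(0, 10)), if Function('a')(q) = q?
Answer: -121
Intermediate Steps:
Add(Mul(Function('a')(-11), 11), Mul(0, 10)) = Add(Mul(-11, 11), Mul(0, 10)) = Add(-121, 0) = -121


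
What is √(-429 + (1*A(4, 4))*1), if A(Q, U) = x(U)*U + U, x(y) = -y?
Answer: 21*I ≈ 21.0*I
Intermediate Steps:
A(Q, U) = U - U² (A(Q, U) = (-U)*U + U = -U² + U = U - U²)
√(-429 + (1*A(4, 4))*1) = √(-429 + (1*(4*(1 - 1*4)))*1) = √(-429 + (1*(4*(1 - 4)))*1) = √(-429 + (1*(4*(-3)))*1) = √(-429 + (1*(-12))*1) = √(-429 - 12*1) = √(-429 - 12) = √(-441) = 21*I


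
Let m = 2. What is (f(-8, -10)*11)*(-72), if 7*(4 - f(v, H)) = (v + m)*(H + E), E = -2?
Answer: 34848/7 ≈ 4978.3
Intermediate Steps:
f(v, H) = 4 - (-2 + H)*(2 + v)/7 (f(v, H) = 4 - (v + 2)*(H - 2)/7 = 4 - (2 + v)*(-2 + H)/7 = 4 - (-2 + H)*(2 + v)/7)
(f(-8, -10)*11)*(-72) = ((32/7 - 2/7*(-10) + (2/7)*(-8) - 1/7*(-10)*(-8))*11)*(-72) = ((32/7 + 20/7 - 16/7 - 80/7)*11)*(-72) = -44/7*11*(-72) = -484/7*(-72) = 34848/7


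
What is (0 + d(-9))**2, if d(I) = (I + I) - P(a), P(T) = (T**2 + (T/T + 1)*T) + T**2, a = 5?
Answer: 6084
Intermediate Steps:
P(T) = 2*T + 2*T**2 (P(T) = (T**2 + (1 + 1)*T) + T**2 = (T**2 + 2*T) + T**2 = 2*T + 2*T**2)
d(I) = -60 + 2*I (d(I) = (I + I) - 2*5*(1 + 5) = 2*I - 2*5*6 = 2*I - 1*60 = 2*I - 60 = -60 + 2*I)
(0 + d(-9))**2 = (0 + (-60 + 2*(-9)))**2 = (0 + (-60 - 18))**2 = (0 - 78)**2 = (-78)**2 = 6084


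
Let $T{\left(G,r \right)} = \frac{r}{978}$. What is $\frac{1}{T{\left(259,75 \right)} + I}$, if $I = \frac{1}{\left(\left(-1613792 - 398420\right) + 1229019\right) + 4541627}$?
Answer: $\frac{306312371}{23490294} \approx 13.04$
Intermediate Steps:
$T{\left(G,r \right)} = \frac{r}{978}$ ($T{\left(G,r \right)} = r \frac{1}{978} = \frac{r}{978}$)
$I = \frac{1}{3758434}$ ($I = \frac{1}{\left(-2012212 + 1229019\right) + 4541627} = \frac{1}{-783193 + 4541627} = \frac{1}{3758434} \approx 2.6607 \cdot 10^{-7}$)
$\frac{1}{T{\left(259,75 \right)} + I} = \frac{1}{\frac{1}{978} \cdot 75 + \frac{1}{3758434}} = \frac{1}{\frac{25}{326} + \frac{1}{3758434}} = \frac{1}{\frac{23490294}{306312371}} = \frac{306312371}{23490294}$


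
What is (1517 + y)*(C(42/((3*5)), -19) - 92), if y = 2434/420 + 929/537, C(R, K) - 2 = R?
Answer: -4164301618/31325 ≈ -1.3294e+5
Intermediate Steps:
C(R, K) = 2 + R
y = 94291/12530 (y = 2434*(1/420) + 929*(1/537) = 1217/210 + 929/537 = 94291/12530 ≈ 7.5252)
(1517 + y)*(C(42/((3*5)), -19) - 92) = (1517 + 94291/12530)*((2 + 42/((3*5))) - 92) = 19102301*((2 + 42/15) - 92)/12530 = 19102301*((2 + 42*(1/15)) - 92)/12530 = 19102301*((2 + 14/5) - 92)/12530 = 19102301*(24/5 - 92)/12530 = (19102301/12530)*(-436/5) = -4164301618/31325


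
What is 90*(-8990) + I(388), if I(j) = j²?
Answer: -658556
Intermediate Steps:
90*(-8990) + I(388) = 90*(-8990) + 388² = -809100 + 150544 = -658556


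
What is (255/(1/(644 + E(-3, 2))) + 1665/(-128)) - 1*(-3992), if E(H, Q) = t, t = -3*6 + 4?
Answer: 21072511/128 ≈ 1.6463e+5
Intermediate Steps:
t = -14 (t = -18 + 4 = -14)
E(H, Q) = -14
(255/(1/(644 + E(-3, 2))) + 1665/(-128)) - 1*(-3992) = (255/(1/(644 - 14)) + 1665/(-128)) - 1*(-3992) = (255/(1/630) + 1665*(-1/128)) + 3992 = (255/(1/630) - 1665/128) + 3992 = (255*630 - 1665/128) + 3992 = (160650 - 1665/128) + 3992 = 20561535/128 + 3992 = 21072511/128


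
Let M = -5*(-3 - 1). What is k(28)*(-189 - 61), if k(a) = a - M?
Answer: -2000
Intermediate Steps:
M = 20 (M = -5*(-4) = 20)
k(a) = -20 + a (k(a) = a - 1*20 = a - 20 = -20 + a)
k(28)*(-189 - 61) = (-20 + 28)*(-189 - 61) = 8*(-250) = -2000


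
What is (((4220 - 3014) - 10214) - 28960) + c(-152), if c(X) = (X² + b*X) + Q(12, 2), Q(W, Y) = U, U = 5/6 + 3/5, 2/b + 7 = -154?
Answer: -71777077/4830 ≈ -14861.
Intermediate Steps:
b = -2/161 (b = 2/(-7 - 154) = 2/(-161) = 2*(-1/161) = -2/161 ≈ -0.012422)
U = 43/30 (U = 5*(⅙) + 3*(⅕) = ⅚ + ⅗ = 43/30 ≈ 1.4333)
Q(W, Y) = 43/30
c(X) = 43/30 + X² - 2*X/161 (c(X) = (X² - 2*X/161) + 43/30 = 43/30 + X² - 2*X/161)
(((4220 - 3014) - 10214) - 28960) + c(-152) = (((4220 - 3014) - 10214) - 28960) + (43/30 + (-152)² - 2/161*(-152)) = ((1206 - 10214) - 28960) + (43/30 + 23104 + 304/161) = (-9008 - 28960) + 111608363/4830 = -37968 + 111608363/4830 = -71777077/4830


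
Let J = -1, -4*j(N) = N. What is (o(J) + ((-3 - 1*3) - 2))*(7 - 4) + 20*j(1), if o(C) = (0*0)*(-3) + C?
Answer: -32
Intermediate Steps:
j(N) = -N/4
o(C) = C (o(C) = 0*(-3) + C = 0 + C = C)
(o(J) + ((-3 - 1*3) - 2))*(7 - 4) + 20*j(1) = (-1 + ((-3 - 1*3) - 2))*(7 - 4) + 20*(-1/4*1) = (-1 + ((-3 - 3) - 2))*3 + 20*(-1/4) = (-1 + (-6 - 2))*3 - 5 = (-1 - 8)*3 - 5 = -9*3 - 5 = -27 - 5 = -32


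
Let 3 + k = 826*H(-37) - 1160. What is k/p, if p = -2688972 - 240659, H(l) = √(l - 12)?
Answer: 1163/2929631 - 5782*I/2929631 ≈ 0.00039698 - 0.0019736*I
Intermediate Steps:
H(l) = √(-12 + l)
p = -2929631
k = -1163 + 5782*I (k = -3 + (826*√(-12 - 37) - 1160) = -3 + (826*√(-49) - 1160) = -3 + (826*(7*I) - 1160) = -3 + (5782*I - 1160) = -3 + (-1160 + 5782*I) = -1163 + 5782*I ≈ -1163.0 + 5782.0*I)
k/p = (-1163 + 5782*I)/(-2929631) = (-1163 + 5782*I)*(-1/2929631) = 1163/2929631 - 5782*I/2929631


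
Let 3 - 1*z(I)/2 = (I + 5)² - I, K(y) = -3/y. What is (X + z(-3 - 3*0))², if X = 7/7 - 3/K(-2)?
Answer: 81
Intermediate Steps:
X = -1 (X = 7/7 - 3/((-3/(-2))) = 7*(⅐) - 3/((-3*(-½))) = 1 - 3/3/2 = 1 - 3*⅔ = 1 - 2 = -1)
z(I) = 6 - 2*(5 + I)² + 2*I (z(I) = 6 - 2*((I + 5)² - I) = 6 - 2*((5 + I)² - I) = 6 + (-2*(5 + I)² + 2*I) = 6 - 2*(5 + I)² + 2*I)
(X + z(-3 - 3*0))² = (-1 + (6 - 2*(5 + (-3 - 3*0))² + 2*(-3 - 3*0)))² = (-1 + (6 - 2*(5 + (-3 + 0))² + 2*(-3 + 0)))² = (-1 + (6 - 2*(5 - 3)² + 2*(-3)))² = (-1 + (6 - 2*2² - 6))² = (-1 + (6 - 2*4 - 6))² = (-1 + (6 - 8 - 6))² = (-1 - 8)² = (-9)² = 81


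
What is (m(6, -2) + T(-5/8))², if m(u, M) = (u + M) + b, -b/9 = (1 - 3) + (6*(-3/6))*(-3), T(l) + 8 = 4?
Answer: 3969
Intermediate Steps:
T(l) = -4 (T(l) = -8 + 4 = -4)
b = -63 (b = -9*((1 - 3) + (6*(-3/6))*(-3)) = -9*(-2 + (6*(-3*⅙))*(-3)) = -9*(-2 + (6*(-½))*(-3)) = -9*(-2 - 3*(-3)) = -9*(-2 + 9) = -9*7 = -63)
m(u, M) = -63 + M + u (m(u, M) = (u + M) - 63 = (M + u) - 63 = -63 + M + u)
(m(6, -2) + T(-5/8))² = ((-63 - 2 + 6) - 4)² = (-59 - 4)² = (-63)² = 3969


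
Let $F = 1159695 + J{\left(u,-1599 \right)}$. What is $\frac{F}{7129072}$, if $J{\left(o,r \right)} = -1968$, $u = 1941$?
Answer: $\frac{1157727}{7129072} \approx 0.1624$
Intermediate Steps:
$F = 1157727$ ($F = 1159695 - 1968 = 1157727$)
$\frac{F}{7129072} = \frac{1157727}{7129072}$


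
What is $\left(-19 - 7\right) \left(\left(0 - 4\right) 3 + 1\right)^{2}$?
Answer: $-3146$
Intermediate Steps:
$\left(-19 - 7\right) \left(\left(0 - 4\right) 3 + 1\right)^{2} = - 26 \left(\left(-4\right) 3 + 1\right)^{2} = - 26 \left(-12 + 1\right)^{2} = - 26 \left(-11\right)^{2} = \left(-26\right) 121 = -3146$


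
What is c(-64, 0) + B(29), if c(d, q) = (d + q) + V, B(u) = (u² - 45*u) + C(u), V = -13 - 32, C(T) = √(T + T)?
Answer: -573 + √58 ≈ -565.38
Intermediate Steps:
C(T) = √2*√T (C(T) = √(2*T) = √2*√T)
V = -45
B(u) = u² - 45*u + √2*√u (B(u) = (u² - 45*u) + √2*√u = u² - 45*u + √2*√u)
c(d, q) = -45 + d + q (c(d, q) = (d + q) - 45 = -45 + d + q)
c(-64, 0) + B(29) = (-45 - 64 + 0) + (29² - 45*29 + √2*√29) = -109 + (841 - 1305 + √58) = -109 + (-464 + √58) = -573 + √58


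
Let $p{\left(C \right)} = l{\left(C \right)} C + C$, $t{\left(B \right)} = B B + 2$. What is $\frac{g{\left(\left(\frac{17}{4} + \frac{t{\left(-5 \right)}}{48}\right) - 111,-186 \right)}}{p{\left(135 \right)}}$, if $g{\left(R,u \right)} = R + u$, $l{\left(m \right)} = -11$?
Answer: $\frac{187}{864} \approx 0.21644$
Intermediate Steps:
$t{\left(B \right)} = 2 + B^{2}$ ($t{\left(B \right)} = B^{2} + 2 = 2 + B^{2}$)
$p{\left(C \right)} = - 10 C$ ($p{\left(C \right)} = - 11 C + C = - 10 C$)
$\frac{g{\left(\left(\frac{17}{4} + \frac{t{\left(-5 \right)}}{48}\right) - 111,-186 \right)}}{p{\left(135 \right)}} = \frac{\left(\left(\frac{17}{4} + \frac{2 + \left(-5\right)^{2}}{48}\right) - 111\right) - 186}{\left(-10\right) 135} = \frac{\left(\left(17 \cdot \frac{1}{4} + \left(2 + 25\right) \frac{1}{48}\right) - 111\right) - 186}{-1350} = \left(\left(\left(\frac{17}{4} + 27 \cdot \frac{1}{48}\right) - 111\right) - 186\right) \left(- \frac{1}{1350}\right) = \left(\left(\left(\frac{17}{4} + \frac{9}{16}\right) - 111\right) - 186\right) \left(- \frac{1}{1350}\right) = \left(\left(\frac{77}{16} - 111\right) - 186\right) \left(- \frac{1}{1350}\right) = \left(- \frac{1699}{16} - 186\right) \left(- \frac{1}{1350}\right) = \left(- \frac{4675}{16}\right) \left(- \frac{1}{1350}\right) = \frac{187}{864}$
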